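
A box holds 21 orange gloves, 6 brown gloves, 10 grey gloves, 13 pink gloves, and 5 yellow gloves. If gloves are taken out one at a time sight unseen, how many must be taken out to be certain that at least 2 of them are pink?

The worst case draws every non-pink glove first: 21 + 6 + 10 + 5 = 42.
The next 2 draws are then forced to be pink, giving 42 + 2 = 44.

44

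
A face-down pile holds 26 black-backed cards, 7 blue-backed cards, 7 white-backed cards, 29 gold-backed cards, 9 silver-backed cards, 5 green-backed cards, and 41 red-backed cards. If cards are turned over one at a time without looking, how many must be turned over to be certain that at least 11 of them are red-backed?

The worst case draws every non-red-backed card first: 26 + 7 + 7 + 29 + 9 + 5 = 83.
The next 11 draws are then forced to be red-backed, giving 83 + 11 = 94.

94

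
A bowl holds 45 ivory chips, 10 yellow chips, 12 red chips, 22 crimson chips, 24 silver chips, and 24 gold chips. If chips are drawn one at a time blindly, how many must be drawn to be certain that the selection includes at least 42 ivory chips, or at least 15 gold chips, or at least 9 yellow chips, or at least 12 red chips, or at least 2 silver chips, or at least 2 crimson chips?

77

The worst case stops just short of every target: 41 ivory, 8 yellow, 11 red, 1 crimson, 1 silver, 14 gold — 41 + 8 + 11 + 1 + 1 + 14 = 76 chips.
One more chip must push some color to its target, so 76 + 1 = 77.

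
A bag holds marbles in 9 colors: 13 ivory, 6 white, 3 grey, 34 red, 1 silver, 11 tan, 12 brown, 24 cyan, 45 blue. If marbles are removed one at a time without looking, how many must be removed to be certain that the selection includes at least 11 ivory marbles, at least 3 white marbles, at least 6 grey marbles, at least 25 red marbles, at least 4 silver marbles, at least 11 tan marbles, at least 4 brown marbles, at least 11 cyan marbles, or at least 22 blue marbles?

85

The worst case stops just short of every target: 10 ivory, 2 white, all 3 grey, 24 red, all 1 silver, 10 tan, 3 brown, 10 cyan, 21 blue — 10 + 2 + 3 + 24 + 1 + 10 + 3 + 10 + 21 = 84 marbles.
One more marble must push some color to its target, so 84 + 1 = 85.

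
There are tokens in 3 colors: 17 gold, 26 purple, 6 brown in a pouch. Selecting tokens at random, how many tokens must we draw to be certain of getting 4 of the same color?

10

The worst case takes 3 tokens of each color without reaching 4 of any: 3 × 3 = 9.
The next token must bring some color to 4, so 9 + 1 = 10.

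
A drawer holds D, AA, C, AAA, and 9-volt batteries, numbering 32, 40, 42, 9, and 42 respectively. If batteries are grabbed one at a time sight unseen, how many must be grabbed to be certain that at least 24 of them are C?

The worst case draws every non-C battery first: 32 + 40 + 9 + 42 = 123.
The next 24 draws are then forced to be C, giving 123 + 24 = 147.

147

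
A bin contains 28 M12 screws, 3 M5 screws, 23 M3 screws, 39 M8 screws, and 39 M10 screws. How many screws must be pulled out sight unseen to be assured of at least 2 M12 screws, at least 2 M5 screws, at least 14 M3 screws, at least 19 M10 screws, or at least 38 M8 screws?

The worst case stops just short of every target: 1 M12, 1 M5, 13 M3, 37 M8, 18 M10 — 1 + 1 + 13 + 37 + 18 = 70 screws.
One more screw must push some size to its target, so 70 + 1 = 71.

71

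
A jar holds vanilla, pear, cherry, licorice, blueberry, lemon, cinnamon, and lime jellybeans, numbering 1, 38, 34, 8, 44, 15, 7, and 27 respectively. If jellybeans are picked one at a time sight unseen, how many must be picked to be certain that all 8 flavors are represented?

The hardest flavor to obtain is vanilla: we could draw every other jellybean first — 174 − 1 = 173 jellybeans — without a single vanilla one.
The next draw must be vanilla, so 173 + 1 = 174.

174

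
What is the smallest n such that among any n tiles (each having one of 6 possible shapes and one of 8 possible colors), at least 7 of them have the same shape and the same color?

289

There are 6 × 8 = 48 (shape, color) combinations acting as pigeonholes.
With 48 × 6 = 288 tiles we could place exactly 6 in each, with no (shape, color) pair reaching 7.
One more forces some (shape, color) pair to hold 7, so 288 + 1 = 289.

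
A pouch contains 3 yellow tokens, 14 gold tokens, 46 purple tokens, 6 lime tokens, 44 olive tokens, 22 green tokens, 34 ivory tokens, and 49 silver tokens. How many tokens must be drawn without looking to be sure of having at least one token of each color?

216

The hardest color to obtain is yellow: we could draw every other token first — 218 − 3 = 215 tokens — without a single yellow one.
The next draw must be yellow, so 215 + 1 = 216.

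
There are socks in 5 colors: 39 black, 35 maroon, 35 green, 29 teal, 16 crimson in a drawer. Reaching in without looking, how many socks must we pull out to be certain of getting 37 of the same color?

In the worst case we take at most 36 of each color, but all 35 maroon, all 35 green, all 29 teal, and all 16 crimson (fewer than 36), giving 36 + 35 + 35 + 29 + 16 = 151.
One more sock then forces some color to 37, so 151 + 1 = 152.

152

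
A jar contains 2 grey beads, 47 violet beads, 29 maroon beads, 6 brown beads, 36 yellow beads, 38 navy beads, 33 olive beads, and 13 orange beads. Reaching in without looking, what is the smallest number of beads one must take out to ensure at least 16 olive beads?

To avoid olive beads as long as possible, exhaust the other 7 colors first.
The worst case draws every non-olive bead first: 2 + 47 + 29 + 6 + 36 + 38 + 13 = 171.
The next 16 draws are then forced to be olive, giving 171 + 16 = 187.

187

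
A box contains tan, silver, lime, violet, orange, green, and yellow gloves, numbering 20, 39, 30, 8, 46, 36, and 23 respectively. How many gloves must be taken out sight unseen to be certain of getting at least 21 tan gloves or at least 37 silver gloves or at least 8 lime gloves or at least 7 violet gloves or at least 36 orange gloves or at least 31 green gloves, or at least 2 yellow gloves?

136

The worst case stops just short of every target: 20 tan, 36 silver, 7 lime, 6 violet, 35 orange, 30 green, 1 yellow — 20 + 36 + 7 + 6 + 35 + 30 + 1 = 135 gloves.
One more glove must push some color to its target, so 135 + 1 = 136.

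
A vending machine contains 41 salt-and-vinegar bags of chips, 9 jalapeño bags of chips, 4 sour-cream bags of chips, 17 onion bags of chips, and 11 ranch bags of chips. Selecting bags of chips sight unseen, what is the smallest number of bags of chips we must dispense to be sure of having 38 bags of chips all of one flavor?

79

In the worst case we take at most 37 of each flavor, but all 9 jalapeño, all 4 sour-cream, all 17 onion, and all 11 ranch (fewer than 37), giving 37 + 9 + 4 + 17 + 11 = 78.
One more bag of chips then forces some flavor to 38, so 78 + 1 = 79.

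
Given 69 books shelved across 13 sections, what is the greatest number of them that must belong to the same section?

6

The 69 books fall into 13 sections.
If each of the 13 sections held at most 5, the total would be at most 13 × 5 = 65 < 69, a contradiction.
So at least one holds ⌈69/13⌉ = 6.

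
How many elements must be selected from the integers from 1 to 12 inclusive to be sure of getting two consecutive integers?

7

Partition {1, …, 12} into 6 pairs: {1,2}, {3,4}, …, {11,12}.
Choosing 6 integers — say the 6 even numbers 2, 4, …, 12 — takes one from each pair and avoids the property.
Choosing 7 forces two into the same pair by pigeonhole, and those are consecutive. So 7.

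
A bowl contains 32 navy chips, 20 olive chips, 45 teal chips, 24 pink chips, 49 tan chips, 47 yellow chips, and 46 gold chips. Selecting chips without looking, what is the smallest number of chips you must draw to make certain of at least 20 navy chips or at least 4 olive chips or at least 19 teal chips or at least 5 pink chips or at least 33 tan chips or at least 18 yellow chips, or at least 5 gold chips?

The worst case stops just short of every target: 19 navy, 3 olive, 18 teal, 4 pink, 32 tan, 17 yellow, 4 gold — 19 + 3 + 18 + 4 + 32 + 17 + 4 = 97 chips.
One more chip must push some color to its target, so 97 + 1 = 98.

98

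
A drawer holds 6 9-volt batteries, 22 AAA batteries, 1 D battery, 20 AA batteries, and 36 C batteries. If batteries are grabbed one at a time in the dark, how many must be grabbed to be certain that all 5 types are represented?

85

The hardest type to obtain is D: we could draw every other battery first — 85 − 1 = 84 batteries — without a single D one.
The next draw must be D, so 84 + 1 = 85.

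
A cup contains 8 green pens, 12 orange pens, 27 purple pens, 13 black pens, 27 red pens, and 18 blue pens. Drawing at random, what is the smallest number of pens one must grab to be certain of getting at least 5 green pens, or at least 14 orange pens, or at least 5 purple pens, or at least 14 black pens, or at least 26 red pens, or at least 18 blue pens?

76

Each of the 6 ink colors has its own threshold; avoid all of them simultaneously.
The worst case stops just short of every target: 4 green, all 12 orange, 4 purple, 13 black, 25 red, 17 blue — 4 + 12 + 4 + 13 + 25 + 17 = 75 pens.
One more pen must push some ink color to its target, so 75 + 1 = 76.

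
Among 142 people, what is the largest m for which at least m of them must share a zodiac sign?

12

The 142 people fall into 12 zodiac signs.
If each of the 12 zodiac signs held at most 11, the total would be at most 12 × 11 = 132 < 142, a contradiction.
So at least one holds ⌈142/12⌉ = 12.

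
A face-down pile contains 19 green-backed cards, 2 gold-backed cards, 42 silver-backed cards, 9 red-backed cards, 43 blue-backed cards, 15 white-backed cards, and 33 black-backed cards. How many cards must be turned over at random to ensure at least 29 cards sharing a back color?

In the worst case we take at most 28 of each back color, but all 19 green-backed, all 2 gold-backed, all 9 red-backed, and all 15 white-backed (fewer than 28), giving 19 + 2 + 28 + 9 + 28 + 15 + 28 = 129.
One more card then forces some back color to 29, so 129 + 1 = 130.

130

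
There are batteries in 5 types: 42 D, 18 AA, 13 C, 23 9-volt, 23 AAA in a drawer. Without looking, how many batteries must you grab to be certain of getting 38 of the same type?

115

Treat the 5 types as pigeonholes.
In the worst case we take at most 37 of each type, but all 18 AA, all 13 C, all 23 9-volt, and all 23 AAA (fewer than 37), giving 37 + 18 + 13 + 23 + 23 = 114.
One more battery then forces some type to 38, so 114 + 1 = 115.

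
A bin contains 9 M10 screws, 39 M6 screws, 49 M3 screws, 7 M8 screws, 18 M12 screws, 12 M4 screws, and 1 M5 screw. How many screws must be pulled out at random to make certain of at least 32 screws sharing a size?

In the worst case we take at most 31 of each size, but all 9 M10, all 7 M8, all 18 M12, all 12 M4, and all 1 M5 (fewer than 31), giving 9 + 31 + 31 + 7 + 18 + 12 + 1 = 109.
One more screw then forces some size to 32, so 109 + 1 = 110.

110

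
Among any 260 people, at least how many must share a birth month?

22

The 260 people fall into 12 months of the year.
If each of the 12 months of the year held at most 21, the total would be at most 12 × 21 = 252 < 260, a contradiction.
So at least one holds ⌈260/12⌉ = 22.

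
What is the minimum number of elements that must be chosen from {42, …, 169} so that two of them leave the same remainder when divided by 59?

Use the pigeonhole principle on residue classes: group the integers by remainder mod 59; there are 59 residue classes, each nonempty in this range.
Choosing one from each class (59 integers) avoids any shared remainder.
One more choice must repeat a class, so two differ by a multiple of 59. Hence 59 + 1 = 60.

60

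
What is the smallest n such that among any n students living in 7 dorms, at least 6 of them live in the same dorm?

There are 7 dorms acting as pigeonholes.
With 7 × 5 = 35 students we could place exactly 5 in each, with no class reaching 6.
One more forces some class to hold 6, so 35 + 1 = 36.

36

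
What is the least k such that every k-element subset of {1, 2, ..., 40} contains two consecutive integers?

Partition {1, …, 40} into 20 pairs: {1,2}, {3,4}, …, {39,40}.
Choosing 20 integers — say the 20 even numbers 2, 4, …, 40 — takes one from each pair and avoids the property.
Choosing 21 forces two into the same pair by pigeonhole, and those are consecutive. So 21.

21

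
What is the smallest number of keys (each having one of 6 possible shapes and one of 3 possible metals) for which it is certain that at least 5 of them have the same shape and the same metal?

73

There are 6 × 3 = 18 (shape, metal) combinations acting as pigeonholes.
With 18 × 4 = 72 keys we could place exactly 4 in each, with no (shape, metal) pair reaching 5.
One more forces some (shape, metal) pair to hold 5, so 72 + 1 = 73.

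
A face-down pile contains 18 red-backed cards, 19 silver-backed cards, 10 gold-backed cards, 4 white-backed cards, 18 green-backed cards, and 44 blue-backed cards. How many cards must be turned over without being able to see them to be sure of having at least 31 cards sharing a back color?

In the worst case we take at most 30 of each back color, but all 18 red-backed, all 19 silver-backed, all 10 gold-backed, all 4 white-backed, and all 18 green-backed (fewer than 30), giving 18 + 19 + 10 + 4 + 18 + 30 = 99.
One more card then forces some back color to 31, so 99 + 1 = 100.

100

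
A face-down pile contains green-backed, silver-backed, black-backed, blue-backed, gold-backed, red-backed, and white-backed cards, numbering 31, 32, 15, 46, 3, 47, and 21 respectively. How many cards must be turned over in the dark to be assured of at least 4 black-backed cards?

184

To avoid black-backed cards as long as possible, exhaust the other 6 back colors first.
The worst case draws every non-black-backed card first: 31 + 32 + 46 + 3 + 47 + 21 = 180.
The next 4 draws are then forced to be black-backed, giving 180 + 4 = 184.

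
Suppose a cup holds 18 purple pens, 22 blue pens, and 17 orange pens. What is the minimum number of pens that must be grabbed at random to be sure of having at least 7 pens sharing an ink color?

The worst case takes 6 pens of each ink color without reaching 7 of any: 3 × 6 = 18.
The next pen must bring some ink color to 7, so 18 + 1 = 19.

19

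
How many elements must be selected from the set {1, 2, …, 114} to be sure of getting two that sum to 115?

Partition {1, …, 114} into 57 pairs: {1,114}, {2,113}, …, {57,58}.
Choosing 57 integers — say the integers 1 through 57 — takes one from each pair and avoids the property.
Choosing 58 forces two into the same pair by pigeonhole, and those sum to 115. So 58.

58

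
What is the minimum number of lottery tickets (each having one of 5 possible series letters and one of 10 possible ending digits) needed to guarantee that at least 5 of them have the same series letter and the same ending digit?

201

There are 5 × 10 = 50 (series letter, ending digit) combinations acting as pigeonholes.
With 50 × 4 = 200 lottery tickets we could place exactly 4 in each, with no (series letter, ending digit) pair reaching 5.
One more forces some (series letter, ending digit) pair to hold 5, so 200 + 1 = 201.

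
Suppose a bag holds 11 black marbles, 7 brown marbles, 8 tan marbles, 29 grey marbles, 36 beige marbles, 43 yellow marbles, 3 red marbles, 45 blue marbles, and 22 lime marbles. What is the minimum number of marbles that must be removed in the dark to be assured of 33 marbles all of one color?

In the worst case we take at most 32 of each color, but all 11 black, all 7 brown, all 8 tan, all 29 grey, all 3 red, and all 22 lime (fewer than 32), giving 11 + 7 + 8 + 29 + 32 + 32 + 3 + 32 + 22 = 176.
One more marble then forces some color to 33, so 176 + 1 = 177.

177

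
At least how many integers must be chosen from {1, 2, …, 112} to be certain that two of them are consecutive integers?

Partition {1, …, 112} into 56 pairs: {1,2}, {3,4}, …, {111,112}.
Choosing 56 integers — say the 56 even numbers 2, 4, …, 112 — takes one from each pair and avoids the property.
Choosing 57 forces two into the same pair by pigeonhole, and those are consecutive. So 57.

57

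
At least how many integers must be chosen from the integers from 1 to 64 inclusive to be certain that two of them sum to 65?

33

Partition {1, …, 64} into 32 pairs: {1,64}, {2,63}, …, {32,33}.
Choosing 32 integers — say the integers 1 through 32 — takes one from each pair and avoids the property.
Choosing 33 forces two into the same pair by pigeonhole, and those sum to 65. So 33.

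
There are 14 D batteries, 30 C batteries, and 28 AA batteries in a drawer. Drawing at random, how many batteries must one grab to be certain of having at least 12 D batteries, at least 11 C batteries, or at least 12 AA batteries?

The worst case stops just short of every target: 11 D, 10 C, 11 AA — 11 + 10 + 11 = 32 batteries.
One more battery must push some type to its target, so 32 + 1 = 33.

33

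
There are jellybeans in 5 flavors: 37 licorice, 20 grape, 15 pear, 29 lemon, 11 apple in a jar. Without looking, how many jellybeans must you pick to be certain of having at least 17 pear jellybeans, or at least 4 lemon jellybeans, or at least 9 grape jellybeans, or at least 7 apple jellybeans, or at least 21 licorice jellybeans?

The worst case stops just short of every target: 20 licorice, 8 grape, all 15 pear, 3 lemon, 6 apple — 20 + 8 + 15 + 3 + 6 = 52 jellybeans.
One more jellybean must push some flavor to its target, so 52 + 1 = 53.

53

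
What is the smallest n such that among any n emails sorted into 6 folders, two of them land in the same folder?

There are 6 folders acting as pigeonholes.
With 6 emails we could place one in each, avoiding any repeat.
One more forces some class to hold 2, so 6 + 1 = 7.

7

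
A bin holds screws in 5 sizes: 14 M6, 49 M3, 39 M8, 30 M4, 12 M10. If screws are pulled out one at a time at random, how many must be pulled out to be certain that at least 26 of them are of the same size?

Treat the 5 sizes as pigeonholes.
In the worst case we take at most 25 of each size, but all 14 M6 and all 12 M10 (fewer than 25), giving 14 + 25 + 25 + 25 + 12 = 101.
One more screw then forces some size to 26, so 101 + 1 = 102.

102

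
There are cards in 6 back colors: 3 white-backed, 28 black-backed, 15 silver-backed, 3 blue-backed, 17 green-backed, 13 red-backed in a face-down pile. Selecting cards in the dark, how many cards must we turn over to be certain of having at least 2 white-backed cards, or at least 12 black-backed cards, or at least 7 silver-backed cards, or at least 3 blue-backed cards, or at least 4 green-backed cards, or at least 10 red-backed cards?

The worst case stops just short of every target: 1 white-backed, 11 black-backed, 6 silver-backed, 2 blue-backed, 3 green-backed, 9 red-backed — 1 + 11 + 6 + 2 + 3 + 9 = 32 cards.
One more card must push some back color to its target, so 32 + 1 = 33.

33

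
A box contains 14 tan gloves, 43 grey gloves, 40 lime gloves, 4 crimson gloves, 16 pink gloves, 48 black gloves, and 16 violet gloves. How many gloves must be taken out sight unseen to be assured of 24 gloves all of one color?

In the worst case we take at most 23 of each color, but all 14 tan, all 4 crimson, all 16 pink, and all 16 violet (fewer than 23), giving 14 + 23 + 23 + 4 + 16 + 23 + 16 = 119.
One more glove then forces some color to 24, so 119 + 1 = 120.

120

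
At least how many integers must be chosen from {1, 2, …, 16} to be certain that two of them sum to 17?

Partition {1, …, 16} into 8 pairs: {1,16}, {2,15}, …, {8,9}.
Choosing 8 integers — say the integers 1 through 8 — takes one from each pair and avoids the property.
Choosing 9 forces two into the same pair by pigeonhole, and those sum to 17. So 9.

9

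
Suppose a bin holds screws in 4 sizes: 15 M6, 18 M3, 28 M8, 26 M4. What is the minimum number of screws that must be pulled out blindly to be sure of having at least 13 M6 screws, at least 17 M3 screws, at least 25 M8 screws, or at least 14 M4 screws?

66

Each of the 4 sizes has its own threshold; avoid all of them simultaneously.
The worst case stops just short of every target: 12 M6, 16 M3, 24 M8, 13 M4 — 12 + 16 + 24 + 13 = 65 screws.
One more screw must push some size to its target, so 65 + 1 = 66.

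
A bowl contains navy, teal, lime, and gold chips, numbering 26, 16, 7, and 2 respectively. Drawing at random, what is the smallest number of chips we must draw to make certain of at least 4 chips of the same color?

12

In the worst case we take at most 3 of each color, but all 2 gold (fewer than 3), giving 3 + 3 + 3 + 2 = 11.
One more chip then forces some color to 4, so 11 + 1 = 12.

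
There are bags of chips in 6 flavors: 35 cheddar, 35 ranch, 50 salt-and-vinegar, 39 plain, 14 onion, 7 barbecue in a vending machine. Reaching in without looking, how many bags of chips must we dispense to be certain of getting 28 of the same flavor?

In the worst case we take at most 27 of each flavor, but all 14 onion and all 7 barbecue (fewer than 27), giving 27 + 27 + 27 + 27 + 14 + 7 = 129.
One more bag of chips then forces some flavor to 28, so 129 + 1 = 130.

130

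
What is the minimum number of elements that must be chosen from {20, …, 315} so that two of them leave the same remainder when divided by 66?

67

Use the pigeonhole principle on residue classes: group the integers by remainder mod 66; there are 66 residue classes, each nonempty in this range.
Choosing one from each class (66 integers) avoids any shared remainder.
One more choice must repeat a class, so two differ by a multiple of 66. Hence 66 + 1 = 67.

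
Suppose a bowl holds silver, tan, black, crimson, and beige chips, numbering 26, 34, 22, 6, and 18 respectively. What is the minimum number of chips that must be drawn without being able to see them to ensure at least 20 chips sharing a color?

In the worst case we take at most 19 of each color, but all 6 crimson and all 18 beige (fewer than 19), giving 19 + 19 + 19 + 6 + 18 = 81.
One more chip then forces some color to 20, so 81 + 1 = 82.

82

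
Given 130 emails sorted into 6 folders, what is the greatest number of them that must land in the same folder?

22

If each of the 6 folders held at most 21, the total would be at most 6 × 21 = 126 < 130, a contradiction.
So at least one holds ⌈130/6⌉ = 22.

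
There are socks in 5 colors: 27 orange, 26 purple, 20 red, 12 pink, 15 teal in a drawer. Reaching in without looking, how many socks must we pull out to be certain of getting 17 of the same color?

Treat the 5 colors as pigeonholes.
In the worst case we take at most 16 of each color, but all 12 pink and all 15 teal (fewer than 16), giving 16 + 16 + 16 + 12 + 15 = 75.
One more sock then forces some color to 17, so 75 + 1 = 76.

76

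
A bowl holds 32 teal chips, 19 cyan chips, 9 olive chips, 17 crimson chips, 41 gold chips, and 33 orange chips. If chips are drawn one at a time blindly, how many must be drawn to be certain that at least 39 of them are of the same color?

149

In the worst case we take at most 38 of each color, but all 32 teal, all 19 cyan, all 9 olive, all 17 crimson, and all 33 orange (fewer than 38), giving 32 + 19 + 9 + 17 + 38 + 33 = 148.
One more chip then forces some color to 39, so 148 + 1 = 149.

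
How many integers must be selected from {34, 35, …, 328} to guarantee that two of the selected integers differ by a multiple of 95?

96

Use the pigeonhole principle on residue classes: group the integers by remainder mod 95; there are 95 residue classes, each nonempty in this range.
Choosing one from each class (95 integers) avoids any shared remainder.
One more choice must repeat a class, so two differ by a multiple of 95. Hence 95 + 1 = 96.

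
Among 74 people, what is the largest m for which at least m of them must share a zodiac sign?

The 74 people fall into 12 zodiac signs.
If each of the 12 zodiac signs held at most 6, the total would be at most 12 × 6 = 72 < 74, a contradiction.
So at least one holds ⌈74/12⌉ = 7.

7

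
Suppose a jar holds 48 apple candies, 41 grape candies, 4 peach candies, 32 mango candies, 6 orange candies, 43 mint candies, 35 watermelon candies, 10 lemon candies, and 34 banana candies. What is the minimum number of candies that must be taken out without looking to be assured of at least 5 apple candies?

210

The worst case draws every non-apple candy first: 41 + 4 + 32 + 6 + 43 + 35 + 10 + 34 = 205.
The next 5 draws are then forced to be apple, giving 205 + 5 = 210.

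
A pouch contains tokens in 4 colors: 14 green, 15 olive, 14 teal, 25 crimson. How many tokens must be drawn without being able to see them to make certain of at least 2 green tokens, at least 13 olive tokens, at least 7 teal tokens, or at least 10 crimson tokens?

The worst case stops just short of every target: 1 green, 12 olive, 6 teal, 9 crimson — 1 + 12 + 6 + 9 = 28 tokens.
One more token must push some color to its target, so 28 + 1 = 29.

29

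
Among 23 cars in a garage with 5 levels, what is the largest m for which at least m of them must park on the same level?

5

The 23 cars fall into 5 levels.
If each of the 5 levels held at most 4, the total would be at most 5 × 4 = 20 < 23, a contradiction.
So at least one holds ⌈23/5⌉ = 5.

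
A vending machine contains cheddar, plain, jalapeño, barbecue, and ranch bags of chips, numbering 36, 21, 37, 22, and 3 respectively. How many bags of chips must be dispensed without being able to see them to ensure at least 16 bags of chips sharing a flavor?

In the worst case we take at most 15 of each flavor, but all 3 ranch (fewer than 15), giving 15 + 15 + 15 + 15 + 3 = 63.
One more bag of chips then forces some flavor to 16, so 63 + 1 = 64.

64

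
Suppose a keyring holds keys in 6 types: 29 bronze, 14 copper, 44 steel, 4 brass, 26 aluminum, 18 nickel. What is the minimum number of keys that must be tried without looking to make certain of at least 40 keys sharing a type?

131

Treat the 6 types as pigeonholes.
In the worst case we take at most 39 of each type, but all 29 bronze, all 14 copper, all 4 brass, all 26 aluminum, and all 18 nickel (fewer than 39), giving 29 + 14 + 39 + 4 + 26 + 18 = 130.
One more key then forces some type to 40, so 130 + 1 = 131.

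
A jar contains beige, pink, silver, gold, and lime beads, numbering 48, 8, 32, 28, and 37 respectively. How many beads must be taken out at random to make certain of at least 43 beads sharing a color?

In the worst case we take at most 42 of each color, but all 8 pink, all 32 silver, all 28 gold, and all 37 lime (fewer than 42), giving 42 + 8 + 32 + 28 + 37 = 147.
One more bead then forces some color to 43, so 147 + 1 = 148.

148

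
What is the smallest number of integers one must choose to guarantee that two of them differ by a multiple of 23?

Two integers differ by a multiple of 23 exactly when they share a remainder mod 23.
There are 23 residue classes mod 23, so 23 integers can all lie in distinct classes.
One more integer must repeat a residue, giving a difference divisible by 23. So n = 23 + 1 = 24.

24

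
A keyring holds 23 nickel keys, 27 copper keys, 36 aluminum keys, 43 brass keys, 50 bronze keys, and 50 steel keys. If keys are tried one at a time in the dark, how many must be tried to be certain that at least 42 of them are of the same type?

210

In the worst case we take at most 41 of each type, but all 23 nickel, all 27 copper, and all 36 aluminum (fewer than 41), giving 23 + 27 + 36 + 41 + 41 + 41 = 209.
One more key then forces some type to 42, so 209 + 1 = 210.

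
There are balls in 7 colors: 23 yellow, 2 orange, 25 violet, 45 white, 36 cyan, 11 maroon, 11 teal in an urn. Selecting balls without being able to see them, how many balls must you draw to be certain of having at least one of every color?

The hardest color to obtain is orange: we could draw every other ball first — 153 − 2 = 151 balls — without a single orange one.
The next draw must be orange, so 151 + 1 = 152.

152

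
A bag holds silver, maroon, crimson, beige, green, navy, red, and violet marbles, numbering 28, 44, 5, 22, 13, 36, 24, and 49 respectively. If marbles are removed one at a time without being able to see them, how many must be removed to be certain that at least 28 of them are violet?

200

To avoid violet marbles as long as possible, exhaust the other 7 colors first.
The worst case draws every non-violet marble first: 28 + 44 + 5 + 22 + 13 + 36 + 24 = 172.
The next 28 draws are then forced to be violet, giving 172 + 28 = 200.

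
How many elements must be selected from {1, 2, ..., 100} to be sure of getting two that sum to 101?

51

Partition {1, …, 100} into 50 pairs: {1,100}, {2,99}, …, {50,51}.
Choosing 50 integers — say the integers 1 through 50 — takes one from each pair and avoids the property.
Choosing 51 forces two into the same pair by pigeonhole, and those sum to 101. So 51.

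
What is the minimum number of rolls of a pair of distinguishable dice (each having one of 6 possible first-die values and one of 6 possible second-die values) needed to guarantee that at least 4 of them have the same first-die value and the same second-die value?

109

There are 6 × 6 = 36 (first-die value, second-die value) combinations acting as pigeonholes.
With 36 × 3 = 108 rolls of a pair of distinguishable dice we could place exactly 3 in each, with no (first-die value, second-die value) pair reaching 4.
One more forces some (first-die value, second-die value) pair to hold 4, so 108 + 1 = 109.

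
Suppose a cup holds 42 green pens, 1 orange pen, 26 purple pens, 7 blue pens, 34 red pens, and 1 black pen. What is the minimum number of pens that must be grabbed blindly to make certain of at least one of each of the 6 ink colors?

111

The hardest ink color to obtain is orange: we could draw every other pen first — 111 − 1 = 110 pens — without a single orange one.
The next draw must be orange, so 110 + 1 = 111.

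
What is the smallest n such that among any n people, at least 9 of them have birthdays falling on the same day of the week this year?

There are 7 days of the week acting as pigeonholes.
With 7 × 8 = 56 people we could place exactly 8 in each, with no class reaching 9.
One more forces some class to hold 9, so 56 + 1 = 57.

57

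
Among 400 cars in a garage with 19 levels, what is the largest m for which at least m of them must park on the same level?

If each of the 19 levels held at most 21, the total would be at most 19 × 21 = 399 < 400, a contradiction.
So at least one holds ⌈400/19⌉ = 22.

22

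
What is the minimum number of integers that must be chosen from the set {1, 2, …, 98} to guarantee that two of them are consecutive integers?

50

Partition {1, …, 98} into 49 pairs: {1,2}, {3,4}, …, {97,98}.
Choosing 49 integers — say the 49 even numbers 2, 4, …, 98 — takes one from each pair and avoids the property.
Choosing 50 forces two into the same pair by pigeonhole, and those are consecutive. So 50.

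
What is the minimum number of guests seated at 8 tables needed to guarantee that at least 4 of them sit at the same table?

25

There are 8 tables acting as pigeonholes.
With 8 × 3 = 24 guests we could place exactly 3 in each, with no class reaching 4.
One more forces some class to hold 4, so 24 + 1 = 25.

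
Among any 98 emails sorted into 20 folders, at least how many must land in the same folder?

5

If each of the 20 folders held at most 4, the total would be at most 20 × 4 = 80 < 98, a contradiction.
So at least one holds ⌈98/20⌉ = 5.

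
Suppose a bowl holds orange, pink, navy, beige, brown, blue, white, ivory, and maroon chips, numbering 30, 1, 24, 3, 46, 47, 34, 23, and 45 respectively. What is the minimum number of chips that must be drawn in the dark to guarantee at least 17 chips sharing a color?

In the worst case we take at most 16 of each color, but all 1 pink and all 3 beige (fewer than 16), giving 16 + 1 + 16 + 3 + 16 + 16 + 16 + 16 + 16 = 116.
One more chip then forces some color to 17, so 116 + 1 = 117.

117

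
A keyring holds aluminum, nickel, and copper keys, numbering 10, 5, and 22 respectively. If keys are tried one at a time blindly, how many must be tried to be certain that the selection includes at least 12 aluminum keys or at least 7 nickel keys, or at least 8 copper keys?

The worst case stops just short of every target: all 10 aluminum, all 5 nickel, 7 copper — 10 + 5 + 7 = 22 keys.
One more key must push some type to its target, so 22 + 1 = 23.

23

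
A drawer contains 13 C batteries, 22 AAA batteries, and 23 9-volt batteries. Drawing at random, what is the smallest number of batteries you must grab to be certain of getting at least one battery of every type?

46

The hardest type to obtain is C: we could draw every other battery first — 58 − 13 = 45 batteries — without a single C one.
The next draw must be C, so 45 + 1 = 46.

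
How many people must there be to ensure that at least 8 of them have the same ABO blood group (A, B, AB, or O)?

29

There are 4 ABO blood groups acting as pigeonholes.
With 4 × 7 = 28 people we could place exactly 7 in each, with no class reaching 8.
One more forces some class to hold 8, so 28 + 1 = 29.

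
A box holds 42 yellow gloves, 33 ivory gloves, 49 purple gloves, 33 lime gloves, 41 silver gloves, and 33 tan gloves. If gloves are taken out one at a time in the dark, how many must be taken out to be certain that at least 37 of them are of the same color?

In the worst case we take at most 36 of each color, but all 33 ivory, all 33 lime, and all 33 tan (fewer than 36), giving 36 + 33 + 36 + 33 + 36 + 33 = 207.
One more glove then forces some color to 37, so 207 + 1 = 208.

208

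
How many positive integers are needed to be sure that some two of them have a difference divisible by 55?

Two integers differ by a multiple of 55 exactly when they share a remainder mod 55.
There are 55 residue classes mod 55, so 55 integers can all lie in distinct classes.
One more integer must repeat a residue, giving a difference divisible by 55. So n = 55 + 1 = 56.

56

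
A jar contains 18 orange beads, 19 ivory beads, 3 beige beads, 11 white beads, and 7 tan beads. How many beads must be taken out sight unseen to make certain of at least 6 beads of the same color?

Treat the 5 colors as pigeonholes.
In the worst case we take at most 5 of each color, but all 3 beige (fewer than 5), giving 5 + 5 + 3 + 5 + 5 = 23.
One more bead then forces some color to 6, so 23 + 1 = 24.

24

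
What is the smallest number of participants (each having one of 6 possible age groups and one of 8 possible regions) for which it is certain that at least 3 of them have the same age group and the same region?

There are 6 × 8 = 48 (age group, region) combinations acting as pigeonholes.
With 48 × 2 = 96 participants we could place exactly 2 in each, with no (age group, region) pair reaching 3.
One more forces some (age group, region) pair to hold 3, so 96 + 1 = 97.

97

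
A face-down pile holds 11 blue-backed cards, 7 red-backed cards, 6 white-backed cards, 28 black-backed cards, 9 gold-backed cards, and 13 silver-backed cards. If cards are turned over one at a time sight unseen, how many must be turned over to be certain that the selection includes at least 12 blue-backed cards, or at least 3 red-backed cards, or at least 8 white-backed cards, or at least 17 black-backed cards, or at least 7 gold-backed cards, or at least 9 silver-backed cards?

The worst case stops just short of every target: 11 blue-backed, 2 red-backed, all 6 white-backed, 16 black-backed, 6 gold-backed, 8 silver-backed — 11 + 2 + 6 + 16 + 6 + 8 = 49 cards.
One more card must push some back color to its target, so 49 + 1 = 50.

50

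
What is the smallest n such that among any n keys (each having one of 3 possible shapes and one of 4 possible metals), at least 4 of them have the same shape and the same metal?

37

There are 3 × 4 = 12 (shape, metal) combinations acting as pigeonholes.
With 12 × 3 = 36 keys we could place exactly 3 in each, with no (shape, metal) pair reaching 4.
One more forces some (shape, metal) pair to hold 4, so 36 + 1 = 37.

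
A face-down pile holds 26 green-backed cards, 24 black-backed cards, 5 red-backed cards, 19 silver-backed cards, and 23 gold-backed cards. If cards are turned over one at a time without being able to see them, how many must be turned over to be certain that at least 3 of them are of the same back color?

The worst case takes 2 cards of each back color without reaching 3 of any: 5 × 2 = 10.
The next card must bring some back color to 3, so 10 + 1 = 11.

11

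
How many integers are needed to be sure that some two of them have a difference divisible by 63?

64

Two integers differ by a multiple of 63 exactly when they share a remainder mod 63.
There are 63 residue classes mod 63, so 63 integers can all lie in distinct classes.
One more integer must repeat a residue, giving a difference divisible by 63. So n = 63 + 1 = 64.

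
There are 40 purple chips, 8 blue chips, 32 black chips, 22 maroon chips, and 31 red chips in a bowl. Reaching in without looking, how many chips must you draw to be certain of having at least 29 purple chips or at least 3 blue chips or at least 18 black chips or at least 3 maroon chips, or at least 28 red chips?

The worst case stops just short of every target: 28 purple, 2 blue, 17 black, 2 maroon, 27 red — 28 + 2 + 17 + 2 + 27 = 76 chips.
One more chip must push some color to its target, so 76 + 1 = 77.

77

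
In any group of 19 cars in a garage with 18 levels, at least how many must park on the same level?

2

The 19 cars fall into 18 levels.
If each of the 18 levels held at most 1, the total would be at most 18 × 1 = 18 < 19, a contradiction.
So at least one holds ⌈19/18⌉ = 2.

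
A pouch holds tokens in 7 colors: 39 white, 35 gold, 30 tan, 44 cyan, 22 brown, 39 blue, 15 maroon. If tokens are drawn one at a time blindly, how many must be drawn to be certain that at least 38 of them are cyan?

218

To avoid cyan tokens as long as possible, exhaust the other 6 colors first.
The worst case draws every non-cyan token first: 39 + 35 + 30 + 22 + 39 + 15 = 180.
The next 38 draws are then forced to be cyan, giving 180 + 38 = 218.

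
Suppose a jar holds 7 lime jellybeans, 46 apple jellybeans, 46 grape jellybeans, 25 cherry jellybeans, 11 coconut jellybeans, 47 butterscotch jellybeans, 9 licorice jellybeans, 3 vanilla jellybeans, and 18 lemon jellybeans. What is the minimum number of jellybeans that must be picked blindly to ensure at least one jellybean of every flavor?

The hardest flavor to obtain is vanilla: we could draw every other jellybean first — 212 − 3 = 209 jellybeans — without a single vanilla one.
The next draw must be vanilla, so 209 + 1 = 210.

210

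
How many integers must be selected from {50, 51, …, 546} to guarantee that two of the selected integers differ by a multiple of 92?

93

Group the integers by remainder mod 92; there are 92 residue classes, each nonempty in this range.
Choosing one from each class (92 integers) avoids any shared remainder.
One more choice must repeat a class, so two differ by a multiple of 92. Hence 92 + 1 = 93.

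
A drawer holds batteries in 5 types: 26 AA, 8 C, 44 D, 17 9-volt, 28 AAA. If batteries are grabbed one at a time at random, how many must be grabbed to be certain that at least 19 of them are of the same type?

80

In the worst case we take at most 18 of each type, but all 8 C and all 17 9-volt (fewer than 18), giving 18 + 8 + 18 + 17 + 18 = 79.
One more battery then forces some type to 19, so 79 + 1 = 80.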